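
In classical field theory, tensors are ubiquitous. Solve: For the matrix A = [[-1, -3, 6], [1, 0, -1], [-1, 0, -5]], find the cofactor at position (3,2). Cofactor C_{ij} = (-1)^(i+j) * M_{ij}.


To find cofactor C_{32}, delete row 3 and column 2.
The resulting 2x2 submatrix is: [[-1, 6], [1, -1]]
Minor M_{32} = -1*-1 - 6*1
  = 1 - 6 = -5
Sign = (-1)^(3+2) = (-1)^5 = -1
Cofactor C_{32} = -1 * -5 = 5

5


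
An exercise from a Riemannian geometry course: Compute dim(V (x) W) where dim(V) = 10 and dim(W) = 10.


The dimension of a tensor product is the product of dimensions.
dim(V) = 10, dim(W) = 10
dim(V (x) W) = 10 * 10 = 100

100


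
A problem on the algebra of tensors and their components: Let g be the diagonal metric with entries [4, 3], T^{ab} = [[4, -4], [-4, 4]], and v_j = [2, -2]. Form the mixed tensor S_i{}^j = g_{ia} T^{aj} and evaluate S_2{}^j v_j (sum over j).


Step 1: lower the first index. For a diagonal metric, g_{ia} T^{aj} = g_{ii} T^{ij} (no sum on i).
g_{22} = 3
S_2{}^1 = 3 * T^{21} = 3 * -4 = -12
S_2{}^2 = 3 * T^{22} = 3 * 4 = 12
Step 2: contract S_2{}^j with v_j.
S_2{}^1 * v_1 = -12 * 2 = -24
S_2{}^2 * v_2 = 12 * -2 = -24
Result = -24 + -24 = -48

-48


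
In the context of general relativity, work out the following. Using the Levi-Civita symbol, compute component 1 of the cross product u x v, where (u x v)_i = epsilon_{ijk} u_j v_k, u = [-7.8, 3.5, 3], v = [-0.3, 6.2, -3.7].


(u x v)_1 = sum_{j,k} epsilon_{1jk} u_j v_k. Only permutations of (1,2,3) contribute; the two non-zero terms are:
eps_{123} u_2 v_3 = 1 * 3.5 * -3.7 = -12.95
eps_{132} u_3 v_2 = -1 * 3 * 6.2 = -18.6
(u x v)_1 = -31.55

-31.55


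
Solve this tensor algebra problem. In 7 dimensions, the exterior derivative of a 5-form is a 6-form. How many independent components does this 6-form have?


The exterior derivative of a p-form is a (p+1)-form.
Its number of independent components is C(n, p+1).
n = 7, p+1 = 6
C(7, 6) = 7

7


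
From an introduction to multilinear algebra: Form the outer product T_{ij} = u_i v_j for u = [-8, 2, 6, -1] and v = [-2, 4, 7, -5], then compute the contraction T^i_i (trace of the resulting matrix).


The outer product gives T_{ij} = u_i v_j.
The trace (contraction) is Tr(T) = sum_i T_{ii} = sum_i u_i v_i.
Diagonal entries:
T_{11} = u_1 * v_1 = -8 * -2 = 16
T_{22} = u_2 * v_2 = 2 * 4 = 8
T_{33} = u_3 * v_3 = 6 * 7 = 42
T_{44} = u_4 * v_4 = -1 * -5 = 5
Tr(T) = 16 + 8 + 42 + 5 = 71

71


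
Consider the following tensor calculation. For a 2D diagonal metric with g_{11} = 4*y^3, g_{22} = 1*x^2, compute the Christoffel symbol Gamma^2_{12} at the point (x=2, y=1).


For a diagonal metric, Gamma^k_{ij} = (1/2) g^{kk} (dg_{ik}/dx_j + dg_{jk}/dx_i - dg_{ij}/dx_k).
The metric is diagonal, so g_{ab} = 0 for a != b.
At the given point: g_{11} = 4, g_{22} = 4
g^{22} = 1/4
dg_{12}/dx_2 = 0 (off-diagonal)
dg_{22}/dx_1 = dg_{22}/dx_1 = 4
dg_{12}/dx_2 = 0 (off-diagonal)
Numerator = 0 + 4 - 0 = 4
Gamma^2_{12} = 4 / (2 * 4) = 1/2

1/2


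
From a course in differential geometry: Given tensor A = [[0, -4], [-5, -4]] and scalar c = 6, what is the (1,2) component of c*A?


Scalar multiplication: (cA)_{ij} = c * A_{ij}.
c = 6
A_{12} = -4
(cA)_{12} = 6 * -4 = -24

-24


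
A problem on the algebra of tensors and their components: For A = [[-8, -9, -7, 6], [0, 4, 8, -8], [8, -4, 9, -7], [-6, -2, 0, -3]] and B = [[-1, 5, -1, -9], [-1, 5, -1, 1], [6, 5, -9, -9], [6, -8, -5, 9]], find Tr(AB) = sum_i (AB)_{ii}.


Tr(AB) = sum_i (AB)_{ii} where (AB)_{ii} = sum_k A_{ik} B_{ki}.
(AB)_{11} = -8*-1 + -9*-1 + -7*6 + 6*6 = 11
(AB)_{22} = 0*5 + 4*5 + 8*5 + -8*-8 = 124
(AB)_{33} = 8*-1 + -4*-1 + 9*-9 + -7*-5 = -50
(AB)_{44} = -6*-9 + -2*1 + 0*-9 + -3*9 = 25
Tr(AB) = 11 + 124 + -50 + 25 = 110

110


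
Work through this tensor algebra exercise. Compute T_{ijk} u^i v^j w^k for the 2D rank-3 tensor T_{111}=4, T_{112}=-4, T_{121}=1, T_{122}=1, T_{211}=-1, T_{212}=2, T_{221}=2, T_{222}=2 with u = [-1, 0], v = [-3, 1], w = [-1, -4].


S = sum over i,j,k of T_{ijk} u_i v_j w_k. Expanding all 8 terms:
T_{111}*u_1*v_1*w_1 = 4*-1*-3*-1 = -12  (running total: -12)
T_{112}*u_1*v_1*w_2 = -4*-1*-3*-4 = 48  (running total: 36)
T_{121}*u_1*v_2*w_1 = 1*-1*1*-1 = 1  (running total: 37)
T_{122}*u_1*v_2*w_2 = 1*-1*1*-4 = 4  (running total: 41)
T_{211}*u_2*v_1*w_1 = -1*0*-3*-1 = 0  (running total: 41)
T_{212}*u_2*v_1*w_2 = 2*0*-3*-4 = 0  (running total: 41)
T_{221}*u_2*v_2*w_1 = 2*0*1*-1 = 0  (running total: 41)
T_{222}*u_2*v_2*w_2 = 2*0*1*-4 = 0  (running total: 41)
S = 41

41


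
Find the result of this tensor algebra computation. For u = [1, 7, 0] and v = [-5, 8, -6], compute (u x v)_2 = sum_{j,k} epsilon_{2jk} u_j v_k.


(u x v)_2 = sum_{j,k} epsilon_{2jk} u_j v_k. Only permutations of (1,2,3) contribute; the two non-zero terms are:
eps_{213} u_1 v_3 = -1 * 1 * -6 = 6
eps_{231} u_3 v_1 = 1 * 0 * -5 = 0
(u x v)_2 = 6

6


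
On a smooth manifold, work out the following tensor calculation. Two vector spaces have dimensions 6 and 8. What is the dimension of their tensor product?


The dimension of a tensor product is the product of dimensions.
dim(V) = 6, dim(W) = 8
dim(V (x) W) = 6 * 8 = 48

48


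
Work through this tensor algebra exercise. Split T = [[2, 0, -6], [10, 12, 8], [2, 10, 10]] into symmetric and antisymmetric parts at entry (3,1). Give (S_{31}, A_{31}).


T_{31} = 2
T_{13} = -6
S_{31} = (2 + -6)/2 = -4/2 = -2
A_{31} = (2 - -6)/2 = 8/2 = 4
Check: S + A = -2 + 4 = 2 = T_{31}.

(-2, 4)


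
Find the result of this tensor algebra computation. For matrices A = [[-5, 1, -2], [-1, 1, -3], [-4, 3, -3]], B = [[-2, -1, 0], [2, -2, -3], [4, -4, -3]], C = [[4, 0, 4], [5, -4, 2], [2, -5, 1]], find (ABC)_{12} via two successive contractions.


(ABC)_{12} = sum_m (AB)_{1m} C_{m2}. First compute row 1 of AB.
(AB)_{11} = -5*-2 + 1*2 + -2*4 = 4
(AB)_{12} = -5*-1 + 1*-2 + -2*-4 = 11
(AB)_{13} = -5*0 + 1*-3 + -2*-3 = 3
Now contract with column 2 of C:
(AB)_{11} * C_{12} = 4 * 0 = 0
(AB)_{12} * C_{22} = 11 * -4 = -44
(AB)_{13} * C_{32} = 3 * -5 = -15
(ABC)_{12} = 0 + -44 + -15 = -59

-59


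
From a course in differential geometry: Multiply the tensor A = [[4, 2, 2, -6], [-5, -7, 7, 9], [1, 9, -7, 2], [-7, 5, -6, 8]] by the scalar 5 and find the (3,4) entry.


Scalar multiplication: (cA)_{ij} = c * A_{ij}.
c = 5
A_{34} = 2
(cA)_{34} = 5 * 2 = 10

10


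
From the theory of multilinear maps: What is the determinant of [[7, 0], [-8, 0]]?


For a 2x2 matrix [[a, b], [c, d]], det = a*d - b*c.
a = 7, b = 0, c = -8, d = 0
a*d = 7 * 0 = 0
b*c = 0 * -8 = 0
det = 0 - 0 = 0

0


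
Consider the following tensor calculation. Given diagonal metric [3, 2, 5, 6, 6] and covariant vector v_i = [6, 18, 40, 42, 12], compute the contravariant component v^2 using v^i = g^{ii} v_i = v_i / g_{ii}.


To raise an index with a diagonal metric: v^i = v_i / g_{ii}.
For index 2: v_2 = 18, g_{22} = 2
v^2 = 18 / 2 = 9

9


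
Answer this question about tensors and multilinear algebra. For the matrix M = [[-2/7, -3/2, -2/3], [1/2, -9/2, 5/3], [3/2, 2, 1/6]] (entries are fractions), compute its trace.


The trace is the sum of diagonal entries.
Diagonal: M[1,1] = -2/7, M[2,2] = -9/2, M[3,3] = 1/6
Tr(M) = -2/7 + -9/2 + 1/6
Computing step by step:
After adding M[1,1]: -2/7
After adding M[2,2]: -67/14
After adding M[3,3]: -97/21
Tr(M) = -97/21

-97/21


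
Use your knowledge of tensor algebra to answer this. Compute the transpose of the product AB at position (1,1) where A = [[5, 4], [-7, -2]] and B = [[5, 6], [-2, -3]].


(AB)^T_{ij} = (AB)_{ji} = sum_k A_{jk} B_{ki}.
For i=1, j=1 we need (AB)_{11}:
A_{11} * B_{11} = 5 * 5 = 25
A_{12} * B_{21} = 4 * -2 = -8
Sum = 25 + -8 = 17

17


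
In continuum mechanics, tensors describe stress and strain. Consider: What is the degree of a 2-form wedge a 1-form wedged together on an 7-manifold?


The degree of a wedge product is the sum of the degrees of the individual forms.
Degrees: 2, 1
Total degree = 2 + 1 = 3

3


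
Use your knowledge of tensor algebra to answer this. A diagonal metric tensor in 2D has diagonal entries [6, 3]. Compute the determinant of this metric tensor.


For a diagonal metric, the determinant is the product of diagonal entries.
Diagonal entries: 6, 3
det(g) = 6 * 3 = 18

18


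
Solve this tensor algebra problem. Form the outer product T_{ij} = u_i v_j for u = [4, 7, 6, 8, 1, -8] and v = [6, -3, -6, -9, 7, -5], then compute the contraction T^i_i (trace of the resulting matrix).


The outer product gives T_{ij} = u_i v_j.
The trace (contraction) is Tr(T) = sum_i T_{ii} = sum_i u_i v_i.
Diagonal entries:
T_{11} = u_1 * v_1 = 4 * 6 = 24
T_{22} = u_2 * v_2 = 7 * -3 = -21
T_{33} = u_3 * v_3 = 6 * -6 = -36
T_{44} = u_4 * v_4 = 8 * -9 = -72
T_{55} = u_5 * v_5 = 1 * 7 = 7
T_{66} = u_6 * v_6 = -8 * -5 = 40
Tr(T) = 24 + -21 + -36 + -72 + 7 + 40 = -58

-58


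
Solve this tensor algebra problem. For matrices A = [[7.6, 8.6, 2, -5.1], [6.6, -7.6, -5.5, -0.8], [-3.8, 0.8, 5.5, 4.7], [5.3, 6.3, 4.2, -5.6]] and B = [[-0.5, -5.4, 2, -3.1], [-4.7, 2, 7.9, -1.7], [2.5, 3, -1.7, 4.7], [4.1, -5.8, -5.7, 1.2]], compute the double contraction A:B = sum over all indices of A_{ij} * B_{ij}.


A:B = sum over all i,j of A_{ij} * B_{ij}.
Row 1: 7.6*-0.5=-3.8, 8.6*-5.4=-46.44, 2*2=4, -5.1*-3.1=15.81 => row sum = -30.43
Row 2: 6.6*-4.7=-31.02, -7.6*2=-15.2, -5.5*7.9=-43.45, -0.8*-1.7=1.36 => row sum = -88.31
Row 3: -3.8*2.5=-9.5, 0.8*3=2.4, 5.5*-1.7=-9.35, 4.7*4.7=22.09 => row sum = 5.64
Row 4: 5.3*4.1=21.73, 6.3*-5.8=-36.54, 4.2*-5.7=-23.94, -5.6*1.2=-6.72 => row sum = -45.47
Total = -30.43 + -88.31 + 5.64 + -45.47 = -158.57

-158.57


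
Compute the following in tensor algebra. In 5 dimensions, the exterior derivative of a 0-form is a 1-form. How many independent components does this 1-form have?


The exterior derivative of a p-form is a (p+1)-form.
Its number of independent components is C(n, p+1).
n = 5, p+1 = 1
C(5, 1) = 5

5


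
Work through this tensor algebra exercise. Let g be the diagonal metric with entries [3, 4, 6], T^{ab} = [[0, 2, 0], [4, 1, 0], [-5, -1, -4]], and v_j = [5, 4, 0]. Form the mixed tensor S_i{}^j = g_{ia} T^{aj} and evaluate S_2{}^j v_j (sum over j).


Step 1: lower the first index. For a diagonal metric, g_{ia} T^{aj} = g_{ii} T^{ij} (no sum on i).
g_{22} = 4
S_2{}^1 = 4 * T^{21} = 4 * 4 = 16
S_2{}^2 = 4 * T^{22} = 4 * 1 = 4
S_2{}^3 = 4 * T^{23} = 4 * 0 = 0
Step 2: contract S_2{}^j with v_j.
S_2{}^1 * v_1 = 16 * 5 = 80
S_2{}^2 * v_2 = 4 * 4 = 16
S_2{}^3 * v_3 = 0 * 0 = 0
Result = 80 + 16 + 0 = 96

96


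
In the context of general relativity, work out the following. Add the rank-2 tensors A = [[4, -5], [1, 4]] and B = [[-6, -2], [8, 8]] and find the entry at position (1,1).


Tensor addition is component-wise: (A + B)_{ij} = A_{ij} + B_{ij}.
A_{11} = 4
B_{11} = -6
(A + B)_{11} = 4 + -6 = -2

-2


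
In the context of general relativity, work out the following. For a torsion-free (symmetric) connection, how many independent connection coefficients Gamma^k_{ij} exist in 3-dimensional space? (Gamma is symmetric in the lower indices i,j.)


Christoffel symbols Gamma^k_{ij} are symmetric in i,j, so there are d * d(d+1)/2 independent symbols.
d = 3
d(d+1)/2 = 3 * 4 / 2 = 6
Total = 3 * 6 = 18

18


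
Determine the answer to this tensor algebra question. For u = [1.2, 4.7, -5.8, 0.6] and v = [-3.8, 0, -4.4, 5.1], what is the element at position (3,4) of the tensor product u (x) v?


The outer product entry T_{ij} = u_i * v_j.
We need i=3, j=4.
u_3 = -5.8, v_4 = 5.1
T_{3,4} = -5.8 * 5.1 = -29.58

-29.58


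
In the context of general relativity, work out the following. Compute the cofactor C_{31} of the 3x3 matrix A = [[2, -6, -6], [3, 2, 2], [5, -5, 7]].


To find cofactor C_{31}, delete row 3 and column 1.
The resulting 2x2 submatrix is: [[-6, -6], [2, 2]]
Minor M_{31} = -6*2 - -6*2
  = -12 - -12 = 0
Sign = (-1)^(3+1) = (-1)^4 = 1
Cofactor C_{31} = 1 * 0 = 0

0


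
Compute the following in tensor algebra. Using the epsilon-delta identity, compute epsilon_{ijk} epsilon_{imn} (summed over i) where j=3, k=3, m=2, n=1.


Using the identity: epsilon_{ijk} epsilon_{imn} = delta_{jm} delta_{kn} - delta_{jn} delta_{km}.
delta_{32} = 0
delta_{31} = 0
delta_{31} = 0
delta_{32} = 0
Result = 0 * 0 - 0 * 0 = 0 - 0 = 0

0


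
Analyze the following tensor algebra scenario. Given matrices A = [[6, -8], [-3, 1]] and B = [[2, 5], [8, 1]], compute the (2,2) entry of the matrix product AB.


(AB)_{ij} = sum_k A_{ik} B_{kj}.
For i=2, j=2:
A_{21} * B_{12} = -3 * 5 = -15
A_{22} * B_{22} = 1 * 1 = 1
Sum = -15 + 1 = -14

-14


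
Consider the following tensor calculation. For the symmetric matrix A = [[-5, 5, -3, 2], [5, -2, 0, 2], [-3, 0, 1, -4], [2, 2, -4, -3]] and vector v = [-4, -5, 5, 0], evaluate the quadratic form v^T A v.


First compute Av:
(Av)_1 = -5*-4 + 5*-5 + -3*5 + 2*0 = -20
(Av)_2 = 5*-4 + -2*-5 + 0*5 + 2*0 = -10
(Av)_3 = -3*-4 + 0*-5 + 1*5 + -4*0 = 17
(Av)_4 = 2*-4 + 2*-5 + -4*5 + -3*0 = -38
Av = [-20, -10, 17, -38]
Then v^T (Av) = -4*-20 + -5*-10 + 5*17 + 0*-38
= 80 + 50 + 85 + 0 = 215

215


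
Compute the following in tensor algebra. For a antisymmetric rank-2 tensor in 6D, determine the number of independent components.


A antisymmetric rank-2 tensor in d dimensions has d(d-1)/2 independent components.
d = 6
d(d-1)/2 = 6 * 5 / 2 = 30 / 2 = 15

15


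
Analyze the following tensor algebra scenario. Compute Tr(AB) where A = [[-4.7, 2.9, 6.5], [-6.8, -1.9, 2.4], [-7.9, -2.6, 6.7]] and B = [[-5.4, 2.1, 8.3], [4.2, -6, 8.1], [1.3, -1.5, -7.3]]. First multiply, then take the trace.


Tr(AB) = sum_i (AB)_{ii} where (AB)_{ii} = sum_k A_{ik} B_{ki}.
(AB)_{11} = -4.7*-5.4 + 2.9*4.2 + 6.5*1.3 = 46.01
(AB)_{22} = -6.8*2.1 + -1.9*-6 + 2.4*-1.5 = -6.48
(AB)_{33} = -7.9*8.3 + -2.6*8.1 + 6.7*-7.3 = -135.54
Tr(AB) = 46.01 + -6.48 + -135.54 = -96.01

-96.01


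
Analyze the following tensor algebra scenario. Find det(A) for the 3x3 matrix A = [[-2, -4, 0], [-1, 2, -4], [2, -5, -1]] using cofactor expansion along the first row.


Expanding along the first row, det(A) = a11*M_11 - a12*M_12 + a13*M_13, where M_1j is the (1,j) minor.
Minor M_11 = 2*-1 - -4*-5 = -22
Minor M_12 = -1*-1 - -4*2 = 9
Minor M_13 = -1*-5 - 2*2 = 1
det = -2*(-22) - -4*(9) + 0*(1)
    = 44 - -36 + 0
    = 80

80


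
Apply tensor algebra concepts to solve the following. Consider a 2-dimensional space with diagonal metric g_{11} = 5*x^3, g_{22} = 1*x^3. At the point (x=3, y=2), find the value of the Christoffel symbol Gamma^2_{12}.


For a diagonal metric, Gamma^k_{ij} = (1/2) g^{kk} (dg_{ik}/dx_j + dg_{jk}/dx_i - dg_{ij}/dx_k).
The metric is diagonal, so g_{ab} = 0 for a != b.
At the given point: g_{11} = 135, g_{22} = 27
g^{22} = 1/27
dg_{12}/dx_2 = 0 (off-diagonal)
dg_{22}/dx_1 = dg_{22}/dx_1 = 27
dg_{12}/dx_2 = 0 (off-diagonal)
Numerator = 0 + 27 - 0 = 27
Gamma^2_{12} = 27 / (2 * 27) = 1/2

1/2


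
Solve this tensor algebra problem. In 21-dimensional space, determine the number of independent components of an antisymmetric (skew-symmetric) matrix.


An antisymmetric rank-2 tensor satisfies A_{ij} = -A_{ji}, so diagonal entries are zero.
The independent components are the upper-triangular entries: C(n, 2) = n(n-1)/2.
n = 21
C(21, 2) = 21 * 20 / 2 = 420 / 2 = 210

210


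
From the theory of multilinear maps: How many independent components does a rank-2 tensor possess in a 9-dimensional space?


The number of components of a rank-r tensor in d dimensions is d^r.
Here d = 9 and r = 2.
9^2 = 81

81


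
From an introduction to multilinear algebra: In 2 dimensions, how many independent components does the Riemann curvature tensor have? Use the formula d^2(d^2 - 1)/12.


The Riemann tensor in d dimensions has d^2(d^2 - 1)/12 independent components.
d = 2, so d^2 = 4
d^2 - 1 = 3
d^2(d^2 - 1) = 4 * 3 = 12
Divide by 12: 12 / 12 = 1

1


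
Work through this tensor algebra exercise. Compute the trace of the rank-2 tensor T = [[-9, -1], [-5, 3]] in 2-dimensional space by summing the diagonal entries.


The contraction (trace) of a rank-2 tensor is the sum of its diagonal elements.
Diagonal entries: A[1,1] = -9, A[2,2] = 3
Tr(A) = -9 + 3 = -6

-6


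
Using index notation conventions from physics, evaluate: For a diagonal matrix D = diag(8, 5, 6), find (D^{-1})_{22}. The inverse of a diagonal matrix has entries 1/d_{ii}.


For a diagonal matrix, the inverse has entries (D^{-1})_{ii} = 1/d_{ii}.
The diagonal entries are: d_{11} = 8, d_{22} = 5, d_{33} = 6
We need (D^{-1})_{22} = 1/d_{22} = 1/5 = 1/5

1/5


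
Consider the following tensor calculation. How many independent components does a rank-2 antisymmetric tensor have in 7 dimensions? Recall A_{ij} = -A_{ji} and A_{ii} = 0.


An antisymmetric rank-2 tensor satisfies A_{ij} = -A_{ji}, so diagonal entries are zero.
The independent components are the upper-triangular entries: C(n, 2) = n(n-1)/2.
n = 7
C(7, 2) = 7 * 6 / 2 = 42 / 2 = 21

21


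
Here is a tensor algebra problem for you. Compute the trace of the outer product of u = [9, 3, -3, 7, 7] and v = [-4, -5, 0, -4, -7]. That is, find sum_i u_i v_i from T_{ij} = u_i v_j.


The outer product gives T_{ij} = u_i v_j.
The trace (contraction) is Tr(T) = sum_i T_{ii} = sum_i u_i v_i.
Diagonal entries:
T_{11} = u_1 * v_1 = 9 * -4 = -36
T_{22} = u_2 * v_2 = 3 * -5 = -15
T_{33} = u_3 * v_3 = -3 * 0 = 0
T_{44} = u_4 * v_4 = 7 * -4 = -28
T_{55} = u_5 * v_5 = 7 * -7 = -49
Tr(T) = -36 + -15 + 0 + -28 + -49 = -128

-128


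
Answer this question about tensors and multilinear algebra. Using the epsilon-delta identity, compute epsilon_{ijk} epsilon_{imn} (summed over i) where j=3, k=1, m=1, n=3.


Using the identity: epsilon_{ijk} epsilon_{imn} = delta_{jm} delta_{kn} - delta_{jn} delta_{km}.
delta_{31} = 0
delta_{13} = 0
delta_{33} = 1
delta_{11} = 1
Result = 0 * 0 - 1 * 1 = 0 - 1 = -1

-1


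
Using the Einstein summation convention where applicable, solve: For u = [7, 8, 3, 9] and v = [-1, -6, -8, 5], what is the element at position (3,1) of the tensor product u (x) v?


The outer product entry T_{ij} = u_i * v_j.
We need i=3, j=1.
u_3 = 3, v_1 = -1
T_{3,1} = 3 * -1 = -3

-3


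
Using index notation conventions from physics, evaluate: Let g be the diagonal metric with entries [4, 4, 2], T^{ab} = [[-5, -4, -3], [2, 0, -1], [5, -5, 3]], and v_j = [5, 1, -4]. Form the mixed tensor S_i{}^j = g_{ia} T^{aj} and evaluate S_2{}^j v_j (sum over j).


Step 1: lower the first index. For a diagonal metric, g_{ia} T^{aj} = g_{ii} T^{ij} (no sum on i).
g_{22} = 4
S_2{}^1 = 4 * T^{21} = 4 * 2 = 8
S_2{}^2 = 4 * T^{22} = 4 * 0 = 0
S_2{}^3 = 4 * T^{23} = 4 * -1 = -4
Step 2: contract S_2{}^j with v_j.
S_2{}^1 * v_1 = 8 * 5 = 40
S_2{}^2 * v_2 = 0 * 1 = 0
S_2{}^3 * v_3 = -4 * -4 = 16
Result = 40 + 0 + 16 = 56

56


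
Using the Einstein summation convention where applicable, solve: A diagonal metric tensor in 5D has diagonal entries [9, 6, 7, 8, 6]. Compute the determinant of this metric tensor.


For a diagonal metric, the determinant is the product of diagonal entries.
Diagonal entries: 9, 6, 7, 8, 6
det(g) = 9 * 6 * 7 * 8 * 6 = 18144

18144


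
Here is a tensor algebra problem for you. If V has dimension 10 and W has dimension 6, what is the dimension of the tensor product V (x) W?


The dimension of a tensor product is the product of dimensions.
dim(V) = 10, dim(W) = 6
dim(V (x) W) = 10 * 6 = 60

60


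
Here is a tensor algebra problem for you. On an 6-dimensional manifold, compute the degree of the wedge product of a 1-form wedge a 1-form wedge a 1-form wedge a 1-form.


The degree of a wedge product is the sum of the degrees of the individual forms.
Degrees: 1, 1, 1, 1
Total degree = 1 + 1 + 1 + 1 = 4

4


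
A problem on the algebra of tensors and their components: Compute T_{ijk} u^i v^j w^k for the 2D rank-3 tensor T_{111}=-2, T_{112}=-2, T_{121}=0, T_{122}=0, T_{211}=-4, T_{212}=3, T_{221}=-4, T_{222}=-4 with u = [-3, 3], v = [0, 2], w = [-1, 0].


S = sum over i,j,k of T_{ijk} u_i v_j w_k. Expanding all 8 terms:
T_{111}*u_1*v_1*w_1 = -2*-3*0*-1 = 0  (running total: 0)
T_{112}*u_1*v_1*w_2 = -2*-3*0*0 = 0  (running total: 0)
T_{121}*u_1*v_2*w_1 = 0*-3*2*-1 = 0  (running total: 0)
T_{122}*u_1*v_2*w_2 = 0*-3*2*0 = 0  (running total: 0)
T_{211}*u_2*v_1*w_1 = -4*3*0*-1 = 0  (running total: 0)
T_{212}*u_2*v_1*w_2 = 3*3*0*0 = 0  (running total: 0)
T_{221}*u_2*v_2*w_1 = -4*3*2*-1 = 24  (running total: 24)
T_{222}*u_2*v_2*w_2 = -4*3*2*0 = 0  (running total: 24)
S = 24

24


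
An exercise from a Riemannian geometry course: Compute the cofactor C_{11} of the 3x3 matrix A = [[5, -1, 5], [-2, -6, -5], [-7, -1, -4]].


To find cofactor C_{11}, delete row 1 and column 1.
The resulting 2x2 submatrix is: [[-6, -5], [-1, -4]]
Minor M_{11} = -6*-4 - -5*-1
  = 24 - 5 = 19
Sign = (-1)^(1+1) = (-1)^2 = 1
Cofactor C_{11} = 1 * 19 = 19

19


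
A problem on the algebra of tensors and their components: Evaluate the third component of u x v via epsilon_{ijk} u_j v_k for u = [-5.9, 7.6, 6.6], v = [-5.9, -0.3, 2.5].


(u x v)_3 = sum_{j,k} epsilon_{3jk} u_j v_k. Only permutations of (1,2,3) contribute; the two non-zero terms are:
eps_{312} u_1 v_2 = 1 * -5.9 * -0.3 = 1.77
eps_{321} u_2 v_1 = -1 * 7.6 * -5.9 = 44.84
(u x v)_3 = 46.61

46.61


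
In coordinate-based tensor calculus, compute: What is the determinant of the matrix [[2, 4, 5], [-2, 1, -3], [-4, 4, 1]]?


Expanding along the first row, det(A) = a11*M_11 - a12*M_12 + a13*M_13, where M_1j is the (1,j) minor.
Minor M_11 = 1*1 - -3*4 = 13
Minor M_12 = -2*1 - -3*-4 = -14
Minor M_13 = -2*4 - 1*-4 = -4
det = 2*(13) - 4*(-14) + 5*(-4)
    = 26 - -56 + -20
    = 62

62


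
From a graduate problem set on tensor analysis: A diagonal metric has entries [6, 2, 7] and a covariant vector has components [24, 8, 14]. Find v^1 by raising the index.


To raise an index with a diagonal metric: v^i = v_i / g_{ii}.
For index 1: v_1 = 24, g_{11} = 6
v^1 = 24 / 6 = 4

4


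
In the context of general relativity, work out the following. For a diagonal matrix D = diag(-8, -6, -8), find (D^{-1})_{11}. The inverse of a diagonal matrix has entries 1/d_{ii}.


For a diagonal matrix, the inverse has entries (D^{-1})_{ii} = 1/d_{ii}.
The diagonal entries are: d_{11} = -8, d_{22} = -6, d_{33} = -8
We need (D^{-1})_{11} = 1/d_{11} = 1/-8 = -1/8

-1/8


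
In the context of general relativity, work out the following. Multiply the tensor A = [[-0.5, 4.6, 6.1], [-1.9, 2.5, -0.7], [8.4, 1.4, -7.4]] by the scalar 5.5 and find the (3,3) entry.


Scalar multiplication: (cA)_{ij} = c * A_{ij}.
c = 5.5
A_{33} = -7.4
(cA)_{33} = 5.5 * -7.4 = -40.7

-40.7


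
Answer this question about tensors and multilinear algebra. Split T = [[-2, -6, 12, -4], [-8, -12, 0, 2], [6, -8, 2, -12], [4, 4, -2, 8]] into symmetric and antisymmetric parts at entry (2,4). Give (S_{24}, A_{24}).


T_{24} = 2
T_{42} = 4
S_{24} = (2 + 4)/2 = 6/2 = 3
A_{24} = (2 - 4)/2 = -2/2 = -1
Check: S + A = 3 + -1 = 2 = T_{24}.

(3, -1)


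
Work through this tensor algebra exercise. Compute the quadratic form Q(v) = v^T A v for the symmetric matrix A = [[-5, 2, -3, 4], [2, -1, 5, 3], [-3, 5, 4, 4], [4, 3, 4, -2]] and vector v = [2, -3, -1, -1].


First compute Av:
(Av)_1 = -5*2 + 2*-3 + -3*-1 + 4*-1 = -17
(Av)_2 = 2*2 + -1*-3 + 5*-1 + 3*-1 = -1
(Av)_3 = -3*2 + 5*-3 + 4*-1 + 4*-1 = -29
(Av)_4 = 4*2 + 3*-3 + 4*-1 + -2*-1 = -3
Av = [-17, -1, -29, -3]
Then v^T (Av) = 2*-17 + -3*-1 + -1*-29 + -1*-3
= -34 + 3 + 29 + 3 = 1

1


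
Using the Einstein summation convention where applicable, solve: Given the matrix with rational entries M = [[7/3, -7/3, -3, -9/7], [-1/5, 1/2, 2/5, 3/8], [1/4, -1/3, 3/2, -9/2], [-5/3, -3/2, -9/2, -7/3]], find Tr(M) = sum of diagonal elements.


The trace is the sum of diagonal entries.
Diagonal: M[1,1] = 7/3, M[2,2] = 1/2, M[3,3] = 3/2, M[4,4] = -7/3
Tr(M) = 7/3 + 1/2 + 3/2 + -7/3
Computing step by step:
After adding M[1,1]: 7/3
After adding M[2,2]: 17/6
After adding M[3,3]: 13/3
After adding M[4,4]: 2
Tr(M) = 2

2


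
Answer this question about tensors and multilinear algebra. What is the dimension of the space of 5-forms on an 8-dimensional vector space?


The dimension of the space of p-forms on an n-dimensional space is C(n, p).
n = 8, p = 5
C(8, 5) = 8! / (5! * 3!) = 56

56


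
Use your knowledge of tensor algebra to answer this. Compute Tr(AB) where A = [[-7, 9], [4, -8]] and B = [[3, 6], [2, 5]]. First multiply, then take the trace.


Tr(AB) = sum_i (AB)_{ii} where (AB)_{ii} = sum_k A_{ik} B_{ki}.
(AB)_{11} = -7*3 + 9*2 = -3
(AB)_{22} = 4*6 + -8*5 = -16
Tr(AB) = -3 + -16 = -19

-19


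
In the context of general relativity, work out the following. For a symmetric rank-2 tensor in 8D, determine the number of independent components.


A symmetric rank-2 tensor in d dimensions has d(d+1)/2 independent components.
d = 8
d(d+1)/2 = 8 * 9 / 2 = 72 / 2 = 36

36


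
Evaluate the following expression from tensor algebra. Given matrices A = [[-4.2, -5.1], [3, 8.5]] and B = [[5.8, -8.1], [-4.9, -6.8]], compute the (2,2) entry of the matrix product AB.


(AB)_{ij} = sum_k A_{ik} B_{kj}.
For i=2, j=2:
A_{21} * B_{12} = 3 * -8.1 = -24.3
A_{22} * B_{22} = 8.5 * -6.8 = -57.8
Sum = -24.3 + -57.8 = -82.1

-82.1


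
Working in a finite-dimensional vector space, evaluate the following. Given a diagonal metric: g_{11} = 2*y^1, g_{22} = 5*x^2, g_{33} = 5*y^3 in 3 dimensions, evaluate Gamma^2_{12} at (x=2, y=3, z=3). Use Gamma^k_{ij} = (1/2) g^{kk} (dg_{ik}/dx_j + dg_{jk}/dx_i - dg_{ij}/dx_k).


For a diagonal metric, Gamma^k_{ij} = (1/2) g^{kk} (dg_{ik}/dx_j + dg_{jk}/dx_i - dg_{ij}/dx_k).
The metric is diagonal, so g_{ab} = 0 for a != b.
At the given point: g_{11} = 6, g_{22} = 20, g_{33} = 135
g^{22} = 1/20
dg_{12}/dx_2 = 0 (off-diagonal)
dg_{22}/dx_1 = dg_{22}/dx_1 = 20
dg_{12}/dx_2 = 0 (off-diagonal)
Numerator = 0 + 20 - 0 = 20
Gamma^2_{12} = 20 / (2 * 20) = 1/2

1/2


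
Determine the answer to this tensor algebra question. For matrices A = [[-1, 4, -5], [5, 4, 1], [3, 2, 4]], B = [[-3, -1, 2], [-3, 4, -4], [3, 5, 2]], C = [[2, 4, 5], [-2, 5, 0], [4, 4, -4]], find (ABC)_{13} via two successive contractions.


(ABC)_{13} = sum_m (AB)_{1m} C_{m3}. First compute row 1 of AB.
(AB)_{11} = -1*-3 + 4*-3 + -5*3 = -24
(AB)_{12} = -1*-1 + 4*4 + -5*5 = -8
(AB)_{13} = -1*2 + 4*-4 + -5*2 = -28
Now contract with column 3 of C:
(AB)_{11} * C_{13} = -24 * 5 = -120
(AB)_{12} * C_{23} = -8 * 0 = 0
(AB)_{13} * C_{33} = -28 * -4 = 112
(ABC)_{13} = -120 + 0 + 112 = -8

-8


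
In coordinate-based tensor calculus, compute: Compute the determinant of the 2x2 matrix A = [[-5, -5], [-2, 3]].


For a 2x2 matrix [[a, b], [c, d]], det = a*d - b*c.
a = -5, b = -5, c = -2, d = 3
a*d = -5 * 3 = -15
b*c = -5 * -2 = 10
det = -15 - 10 = -25

-25


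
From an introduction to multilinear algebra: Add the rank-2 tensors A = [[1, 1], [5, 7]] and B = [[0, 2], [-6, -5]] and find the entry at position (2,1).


Tensor addition is component-wise: (A + B)_{ij} = A_{ij} + B_{ij}.
A_{21} = 5
B_{21} = -6
(A + B)_{21} = 5 + -6 = -1

-1


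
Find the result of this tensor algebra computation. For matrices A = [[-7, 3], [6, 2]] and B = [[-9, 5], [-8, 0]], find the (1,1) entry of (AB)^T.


(AB)^T_{ij} = (AB)_{ji} = sum_k A_{jk} B_{ki}.
For i=1, j=1 we need (AB)_{11}:
A_{11} * B_{11} = -7 * -9 = 63
A_{12} * B_{21} = 3 * -8 = -24
Sum = 63 + -24 = 39

39


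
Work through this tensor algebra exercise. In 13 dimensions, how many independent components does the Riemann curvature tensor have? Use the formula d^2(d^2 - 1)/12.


The Riemann tensor in d dimensions has d^2(d^2 - 1)/12 independent components.
d = 13, so d^2 = 169
d^2 - 1 = 168
d^2(d^2 - 1) = 169 * 168 = 28392
Divide by 12: 28392 / 12 = 2366

2366


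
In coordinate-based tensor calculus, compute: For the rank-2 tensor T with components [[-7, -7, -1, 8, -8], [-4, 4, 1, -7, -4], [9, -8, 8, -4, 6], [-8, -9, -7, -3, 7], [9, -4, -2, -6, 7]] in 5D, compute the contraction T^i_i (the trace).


The contraction (trace) of a rank-2 tensor is the sum of its diagonal elements.
Diagonal entries: A[1,1] = -7, A[2,2] = 4, A[3,3] = 8, A[4,4] = -3, A[5,5] = 7
Tr(A) = -7 + 4 + 8 + -3 + 7 = 9

9


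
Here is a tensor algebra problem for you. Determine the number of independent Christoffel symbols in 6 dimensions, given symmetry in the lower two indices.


Christoffel symbols Gamma^k_{ij} are symmetric in i,j, so there are d * d(d+1)/2 independent symbols.
d = 6
d(d+1)/2 = 6 * 7 / 2 = 21
Total = 6 * 21 = 126

126


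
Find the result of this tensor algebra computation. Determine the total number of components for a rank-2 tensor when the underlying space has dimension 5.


The number of components of a rank-r tensor in d dimensions is d^r.
Here d = 5 and r = 2.
5^2 = 25

25


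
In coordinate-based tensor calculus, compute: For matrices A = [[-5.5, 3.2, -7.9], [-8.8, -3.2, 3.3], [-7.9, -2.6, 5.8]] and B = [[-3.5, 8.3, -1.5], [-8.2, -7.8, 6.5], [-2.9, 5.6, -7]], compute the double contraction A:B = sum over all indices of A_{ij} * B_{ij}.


A:B = sum over all i,j of A_{ij} * B_{ij}.
Row 1: -5.5*-3.5=19.25, 3.2*8.3=26.56, -7.9*-1.5=11.85 => row sum = 57.66
Row 2: -8.8*-8.2=72.16, -3.2*-7.8=24.96, 3.3*6.5=21.45 => row sum = 118.57
Row 3: -7.9*-2.9=22.91, -2.6*5.6=-14.56, 5.8*-7=-40.6 => row sum = -32.25
Total = 57.66 + 118.57 + -32.25 = 143.98

143.98


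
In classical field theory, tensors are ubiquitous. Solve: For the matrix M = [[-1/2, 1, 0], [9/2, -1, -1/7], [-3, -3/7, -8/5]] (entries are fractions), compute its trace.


The trace is the sum of diagonal entries.
Diagonal: M[1,1] = -1/2, M[2,2] = -1, M[3,3] = -8/5
Tr(M) = -1/2 + -1 + -8/5
Computing step by step:
After adding M[1,1]: -1/2
After adding M[2,2]: -3/2
After adding M[3,3]: -31/10
Tr(M) = -31/10

-31/10


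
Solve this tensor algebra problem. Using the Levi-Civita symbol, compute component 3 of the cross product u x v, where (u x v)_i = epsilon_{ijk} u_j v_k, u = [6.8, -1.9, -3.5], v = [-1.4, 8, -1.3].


(u x v)_3 = sum_{j,k} epsilon_{3jk} u_j v_k. Only permutations of (1,2,3) contribute; the two non-zero terms are:
eps_{312} u_1 v_2 = 1 * 6.8 * 8 = 54.4
eps_{321} u_2 v_1 = -1 * -1.9 * -1.4 = -2.66
(u x v)_3 = 51.74

51.74


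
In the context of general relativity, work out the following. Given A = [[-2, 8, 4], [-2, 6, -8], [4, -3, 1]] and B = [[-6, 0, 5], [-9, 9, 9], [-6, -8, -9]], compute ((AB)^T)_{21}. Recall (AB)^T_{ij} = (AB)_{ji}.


(AB)^T_{ij} = (AB)_{ji} = sum_k A_{jk} B_{ki}.
For i=2, j=1 we need (AB)_{12}:
A_{11} * B_{12} = -2 * 0 = 0
A_{12} * B_{22} = 8 * 9 = 72
A_{13} * B_{32} = 4 * -8 = -32
Sum = 0 + 72 + -32 = 40

40


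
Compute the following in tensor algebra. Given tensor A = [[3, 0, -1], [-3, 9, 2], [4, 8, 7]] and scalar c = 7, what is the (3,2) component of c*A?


Scalar multiplication: (cA)_{ij} = c * A_{ij}.
c = 7
A_{32} = 8
(cA)_{32} = 7 * 8 = 56

56


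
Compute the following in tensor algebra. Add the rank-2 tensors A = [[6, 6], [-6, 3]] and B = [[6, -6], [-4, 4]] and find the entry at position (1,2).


Tensor addition is component-wise: (A + B)_{ij} = A_{ij} + B_{ij}.
A_{12} = 6
B_{12} = -6
(A + B)_{12} = 6 + -6 = 0

0


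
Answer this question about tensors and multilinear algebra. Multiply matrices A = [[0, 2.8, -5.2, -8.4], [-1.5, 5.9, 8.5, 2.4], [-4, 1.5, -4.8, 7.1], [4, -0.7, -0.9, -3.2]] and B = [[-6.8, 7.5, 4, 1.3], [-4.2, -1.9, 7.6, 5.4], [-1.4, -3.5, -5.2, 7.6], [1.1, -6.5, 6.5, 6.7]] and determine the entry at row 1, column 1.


(AB)_{ij} = sum_k A_{ik} B_{kj}.
For i=1, j=1:
A_{11} * B_{11} = 0 * -6.8 = 0
A_{12} * B_{21} = 2.8 * -4.2 = -11.76
A_{13} * B_{31} = -5.2 * -1.4 = 7.28
A_{14} * B_{41} = -8.4 * 1.1 = -9.24
Sum = 0 + -11.76 + 7.28 + -9.24 = -13.72

-13.72


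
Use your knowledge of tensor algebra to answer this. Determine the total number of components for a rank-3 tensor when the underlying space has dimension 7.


The number of components of a rank-r tensor in d dimensions is d^r.
Here d = 7 and r = 3.
7^3 = 343

343


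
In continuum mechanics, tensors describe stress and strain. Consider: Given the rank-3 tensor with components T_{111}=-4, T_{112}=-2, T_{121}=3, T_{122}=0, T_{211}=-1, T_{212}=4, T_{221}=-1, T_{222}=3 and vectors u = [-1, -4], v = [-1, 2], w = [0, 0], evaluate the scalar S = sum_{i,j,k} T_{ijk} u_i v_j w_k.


S = sum over i,j,k of T_{ijk} u_i v_j w_k. Expanding all 8 terms:
T_{111}*u_1*v_1*w_1 = -4*-1*-1*0 = 0  (running total: 0)
T_{112}*u_1*v_1*w_2 = -2*-1*-1*0 = 0  (running total: 0)
T_{121}*u_1*v_2*w_1 = 3*-1*2*0 = 0  (running total: 0)
T_{122}*u_1*v_2*w_2 = 0*-1*2*0 = 0  (running total: 0)
T_{211}*u_2*v_1*w_1 = -1*-4*-1*0 = 0  (running total: 0)
T_{212}*u_2*v_1*w_2 = 4*-4*-1*0 = 0  (running total: 0)
T_{221}*u_2*v_2*w_1 = -1*-4*2*0 = 0  (running total: 0)
T_{222}*u_2*v_2*w_2 = 3*-4*2*0 = 0  (running total: 0)
S = 0

0


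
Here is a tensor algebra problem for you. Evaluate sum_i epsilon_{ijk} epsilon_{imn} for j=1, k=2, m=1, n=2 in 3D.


Using the identity: epsilon_{ijk} epsilon_{imn} = delta_{jm} delta_{kn} - delta_{jn} delta_{km}.
delta_{11} = 1
delta_{22} = 1
delta_{12} = 0
delta_{21} = 0
Result = 1 * 1 - 0 * 0 = 1 - 0 = 1

1


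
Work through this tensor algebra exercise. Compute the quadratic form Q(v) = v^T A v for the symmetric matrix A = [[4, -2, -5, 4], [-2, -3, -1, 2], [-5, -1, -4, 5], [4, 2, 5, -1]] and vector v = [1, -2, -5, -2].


First compute Av:
(Av)_1 = 4*1 + -2*-2 + -5*-5 + 4*-2 = 25
(Av)_2 = -2*1 + -3*-2 + -1*-5 + 2*-2 = 5
(Av)_3 = -5*1 + -1*-2 + -4*-5 + 5*-2 = 7
(Av)_4 = 4*1 + 2*-2 + 5*-5 + -1*-2 = -23
Av = [25, 5, 7, -23]
Then v^T (Av) = 1*25 + -2*5 + -5*7 + -2*-23
= 25 + -10 + -35 + 46 = 26

26


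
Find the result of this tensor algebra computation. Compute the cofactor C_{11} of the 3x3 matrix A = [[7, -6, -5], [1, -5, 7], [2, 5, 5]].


To find cofactor C_{11}, delete row 1 and column 1.
The resulting 2x2 submatrix is: [[-5, 7], [5, 5]]
Minor M_{11} = -5*5 - 7*5
  = -25 - 35 = -60
Sign = (-1)^(1+1) = (-1)^2 = 1
Cofactor C_{11} = 1 * -60 = -60

-60


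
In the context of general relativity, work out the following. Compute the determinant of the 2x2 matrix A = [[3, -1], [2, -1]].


For a 2x2 matrix [[a, b], [c, d]], det = a*d - b*c.
a = 3, b = -1, c = 2, d = -1
a*d = 3 * -1 = -3
b*c = -1 * 2 = -2
det = -3 - -2 = -1

-1


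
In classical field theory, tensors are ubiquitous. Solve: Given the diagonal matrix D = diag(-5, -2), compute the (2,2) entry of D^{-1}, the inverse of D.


For a diagonal matrix, the inverse has entries (D^{-1})_{ii} = 1/d_{ii}.
The diagonal entries are: d_{11} = -5, d_{22} = -2
We need (D^{-1})_{22} = 1/d_{22} = 1/-2 = -1/2

-1/2


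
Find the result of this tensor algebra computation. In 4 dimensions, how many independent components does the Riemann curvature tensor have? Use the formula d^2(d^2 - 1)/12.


The Riemann tensor in d dimensions has d^2(d^2 - 1)/12 independent components.
d = 4, so d^2 = 16
d^2 - 1 = 15
d^2(d^2 - 1) = 16 * 15 = 240
Divide by 12: 240 / 12 = 20

20


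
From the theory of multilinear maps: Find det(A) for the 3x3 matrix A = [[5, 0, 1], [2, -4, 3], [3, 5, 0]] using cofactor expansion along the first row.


Expanding along the first row, det(A) = a11*M_11 - a12*M_12 + a13*M_13, where M_1j is the (1,j) minor.
Minor M_11 = -4*0 - 3*5 = -15
Minor M_12 = 2*0 - 3*3 = -9
Minor M_13 = 2*5 - -4*3 = 22
det = 5*(-15) - 0*(-9) + 1*(22)
    = -75 - 0 + 22
    = -53

-53


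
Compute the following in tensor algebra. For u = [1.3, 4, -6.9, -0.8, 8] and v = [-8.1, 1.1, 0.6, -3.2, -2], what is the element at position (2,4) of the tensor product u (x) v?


The outer product entry T_{ij} = u_i * v_j.
We need i=2, j=4.
u_2 = 4, v_4 = -3.2
T_{2,4} = 4 * -3.2 = -12.8

-12.8


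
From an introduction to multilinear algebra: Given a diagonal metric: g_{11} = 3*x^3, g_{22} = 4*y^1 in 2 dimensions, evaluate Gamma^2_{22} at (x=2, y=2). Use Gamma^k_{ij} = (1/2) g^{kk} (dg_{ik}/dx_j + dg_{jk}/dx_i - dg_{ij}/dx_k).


For a diagonal metric, Gamma^k_{ij} = (1/2) g^{kk} (dg_{ik}/dx_j + dg_{jk}/dx_i - dg_{ij}/dx_k).
The metric is diagonal, so g_{ab} = 0 for a != b.
At the given point: g_{11} = 24, g_{22} = 8
g^{22} = 1/8
dg_{22}/dx_2 = dg_{22}/dx_2 = 4
dg_{22}/dx_2 = dg_{22}/dx_2 = 4
dg_{22}/dx_2 = dg_{22}/dx_2 = 4
Numerator = 4 + 4 - 4 = 4
Gamma^2_{22} = 4 / (2 * 8) = 1/4

1/4


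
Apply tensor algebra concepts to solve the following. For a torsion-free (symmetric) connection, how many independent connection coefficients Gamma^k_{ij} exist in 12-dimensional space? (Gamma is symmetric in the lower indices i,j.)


Christoffel symbols Gamma^k_{ij} are symmetric in i,j, so there are d * d(d+1)/2 independent symbols.
d = 12
d(d+1)/2 = 12 * 13 / 2 = 78
Total = 12 * 78 = 936

936


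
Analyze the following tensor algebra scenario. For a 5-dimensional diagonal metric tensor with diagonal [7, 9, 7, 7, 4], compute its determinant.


For a diagonal metric, the determinant is the product of diagonal entries.
Diagonal entries: 7, 9, 7, 7, 4
det(g) = 7 * 9 * 7 * 7 * 4 = 12348

12348


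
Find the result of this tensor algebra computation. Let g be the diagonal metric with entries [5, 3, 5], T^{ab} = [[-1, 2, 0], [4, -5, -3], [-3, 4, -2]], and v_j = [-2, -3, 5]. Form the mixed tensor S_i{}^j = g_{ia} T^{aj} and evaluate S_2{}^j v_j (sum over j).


Step 1: lower the first index. For a diagonal metric, g_{ia} T^{aj} = g_{ii} T^{ij} (no sum on i).
g_{22} = 3
S_2{}^1 = 3 * T^{21} = 3 * 4 = 12
S_2{}^2 = 3 * T^{22} = 3 * -5 = -15
S_2{}^3 = 3 * T^{23} = 3 * -3 = -9
Step 2: contract S_2{}^j with v_j.
S_2{}^1 * v_1 = 12 * -2 = -24
S_2{}^2 * v_2 = -15 * -3 = 45
S_2{}^3 * v_3 = -9 * 5 = -45
Result = -24 + 45 + -45 = -24

-24


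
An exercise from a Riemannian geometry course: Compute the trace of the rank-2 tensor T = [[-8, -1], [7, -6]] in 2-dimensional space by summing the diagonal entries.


The contraction (trace) of a rank-2 tensor is the sum of its diagonal elements.
Diagonal entries: A[1,1] = -8, A[2,2] = -6
Tr(A) = -8 + -6 = -14

-14


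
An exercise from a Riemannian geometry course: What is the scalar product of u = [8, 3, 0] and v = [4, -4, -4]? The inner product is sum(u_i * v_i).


The inner product u . v = sum of u_i * v_i.
Term-by-term: 8 * 4, 3 * -4, 0 * -4
Products: 32, -12, 0
Sum = 32 + -12 + 0 = 20

20


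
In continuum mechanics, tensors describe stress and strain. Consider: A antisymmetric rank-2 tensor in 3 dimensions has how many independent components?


A antisymmetric rank-2 tensor in d dimensions has d(d-1)/2 independent components.
d = 3
d(d-1)/2 = 3 * 2 / 2 = 6 / 2 = 3

3


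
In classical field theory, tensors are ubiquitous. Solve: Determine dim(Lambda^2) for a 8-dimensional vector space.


The dimension of the space of p-forms on an n-dimensional space is C(n, p).
n = 8, p = 2
C(8, 2) = 8! / (2! * 6!) = 28

28


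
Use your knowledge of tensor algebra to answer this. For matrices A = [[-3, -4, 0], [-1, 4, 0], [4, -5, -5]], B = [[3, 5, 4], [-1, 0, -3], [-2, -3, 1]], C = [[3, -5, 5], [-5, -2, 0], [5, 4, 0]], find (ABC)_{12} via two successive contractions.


(ABC)_{12} = sum_m (AB)_{1m} C_{m2}. First compute row 1 of AB.
(AB)_{11} = -3*3 + -4*-1 + 0*-2 = -5
(AB)_{12} = -3*5 + -4*0 + 0*-3 = -15
(AB)_{13} = -3*4 + -4*-3 + 0*1 = 0
Now contract with column 2 of C:
(AB)_{11} * C_{12} = -5 * -5 = 25
(AB)_{12} * C_{22} = -15 * -2 = 30
(AB)_{13} * C_{32} = 0 * 4 = 0
(ABC)_{12} = 25 + 30 + 0 = 55

55


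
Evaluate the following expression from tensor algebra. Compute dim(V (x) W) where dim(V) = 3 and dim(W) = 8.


The dimension of a tensor product is the product of dimensions.
dim(V) = 3, dim(W) = 8
dim(V (x) W) = 3 * 8 = 24

24


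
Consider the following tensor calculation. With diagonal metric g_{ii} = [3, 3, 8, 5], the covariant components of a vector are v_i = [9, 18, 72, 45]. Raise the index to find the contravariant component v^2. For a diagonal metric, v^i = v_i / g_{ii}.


To raise an index with a diagonal metric: v^i = v_i / g_{ii}.
For index 2: v_2 = 18, g_{22} = 3
v^2 = 18 / 3 = 6

6
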